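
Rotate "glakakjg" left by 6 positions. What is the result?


Input: "glakakjg", rotate left by 6
First 6 characters: "glakak"
Remaining characters: "jg"
Concatenate remaining + first: "jg" + "glakak" = "jgglakak"

jgglakak


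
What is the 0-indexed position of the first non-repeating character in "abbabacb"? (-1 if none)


Input: abbabacb
Character frequencies:
  'a': 3
  'b': 4
  'c': 1
Scanning left to right for freq == 1:
  Position 0 ('a'): freq=3, skip
  Position 1 ('b'): freq=4, skip
  Position 2 ('b'): freq=4, skip
  Position 3 ('a'): freq=3, skip
  Position 4 ('b'): freq=4, skip
  Position 5 ('a'): freq=3, skip
  Position 6 ('c'): unique! => answer = 6

6


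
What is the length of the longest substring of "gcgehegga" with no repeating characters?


Input: "gcgehegga"
Sliding window (track last position of each char):
  Position 0 ('g'): window [0,0] length 1 -- new best
  Position 1 ('c'): window [0,1] length 2 -- new best
  Position 2 ('g'): repeat (last at 0), move window start to 1
  Position 2 ('g'): window [1,2] length 2
  Position 3 ('e'): window [1,3] length 3 -- new best
  Position 4 ('h'): window [1,4] length 4 -- new best
  Position 5 ('e'): repeat (last at 3), move window start to 4
  Position 5 ('e'): window [4,5] length 2
  Position 6 ('g'): window [4,6] length 3
  Position 7 ('g'): repeat (last at 6), move window start to 7
  Position 7 ('g'): window [7,7] length 1
  Position 8 ('a'): window [7,8] length 2
Longest substring with no repeats: "cgeh" with length 4

4


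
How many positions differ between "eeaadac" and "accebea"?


Comparing "eeaadac" and "accebea" position by position:
  Position 0: 'e' vs 'a' => DIFFER
  Position 1: 'e' vs 'c' => DIFFER
  Position 2: 'a' vs 'c' => DIFFER
  Position 3: 'a' vs 'e' => DIFFER
  Position 4: 'd' vs 'b' => DIFFER
  Position 5: 'a' vs 'e' => DIFFER
  Position 6: 'c' vs 'a' => DIFFER
Positions that differ: 7

7


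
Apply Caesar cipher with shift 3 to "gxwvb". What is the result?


Caesar cipher: shift "gxwvb" by 3
  'g' (pos 6) + 3 = pos 9 = 'j'
  'x' (pos 23) + 3 = pos 0 = 'a'
  'w' (pos 22) + 3 = pos 25 = 'z'
  'v' (pos 21) + 3 = pos 24 = 'y'
  'b' (pos 1) + 3 = pos 4 = 'e'
Result: jazye

jazye


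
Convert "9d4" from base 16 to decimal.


Input: "9d4" in base 16
Positional expansion:
  Digit '9' (value 9) x 16^2 = 2304
  Digit 'd' (value 13) x 16^1 = 208
  Digit '4' (value 4) x 16^0 = 4
Sum = 2516

2516


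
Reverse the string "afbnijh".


Input: afbnijh
Reading characters right to left:
  Position 6: 'h'
  Position 5: 'j'
  Position 4: 'i'
  Position 3: 'n'
  Position 2: 'b'
  Position 1: 'f'
  Position 0: 'a'
Reversed: hjinbfa

hjinbfa


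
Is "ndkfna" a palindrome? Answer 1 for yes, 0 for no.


Input: ndkfna
Reversed: anfkdn
  Compare pos 0 ('n') with pos 5 ('a'): MISMATCH
  Compare pos 1 ('d') with pos 4 ('n'): MISMATCH
  Compare pos 2 ('k') with pos 3 ('f'): MISMATCH
Result: not a palindrome

0


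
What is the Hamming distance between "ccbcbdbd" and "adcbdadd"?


Comparing "ccbcbdbd" and "adcbdadd" position by position:
  Position 0: 'c' vs 'a' => differ
  Position 1: 'c' vs 'd' => differ
  Position 2: 'b' vs 'c' => differ
  Position 3: 'c' vs 'b' => differ
  Position 4: 'b' vs 'd' => differ
  Position 5: 'd' vs 'a' => differ
  Position 6: 'b' vs 'd' => differ
  Position 7: 'd' vs 'd' => same
Total differences (Hamming distance): 7

7


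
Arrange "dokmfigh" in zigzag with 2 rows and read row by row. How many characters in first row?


Zigzag "dokmfigh" into 2 rows:
Placing characters:
  'd' => row 0
  'o' => row 1
  'k' => row 0
  'm' => row 1
  'f' => row 0
  'i' => row 1
  'g' => row 0
  'h' => row 1
Rows:
  Row 0: "dkfg"
  Row 1: "omih"
First row length: 4

4


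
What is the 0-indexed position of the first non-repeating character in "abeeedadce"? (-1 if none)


Input: abeeedadce
Character frequencies:
  'a': 2
  'b': 1
  'c': 1
  'd': 2
  'e': 4
Scanning left to right for freq == 1:
  Position 0 ('a'): freq=2, skip
  Position 1 ('b'): unique! => answer = 1

1


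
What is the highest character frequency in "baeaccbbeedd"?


Input: baeaccbbeedd
Character counts:
  'a': 2
  'b': 3
  'c': 2
  'd': 2
  'e': 3
Maximum frequency: 3

3


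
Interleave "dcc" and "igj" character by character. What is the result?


Interleaving "dcc" and "igj":
  Position 0: 'd' from first, 'i' from second => "di"
  Position 1: 'c' from first, 'g' from second => "cg"
  Position 2: 'c' from first, 'j' from second => "cj"
Result: dicgcj

dicgcj


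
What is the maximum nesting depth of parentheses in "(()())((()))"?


Input: "(()())((()))"
Tracking depth:
  Position 0 '(': depth becomes 1
  Position 1 '(': depth becomes 2
  Position 2 ')': depth becomes 1
  Position 3 '(': depth becomes 2
  Position 4 ')': depth becomes 1
  Position 5 ')': depth becomes 0
  Position 6 '(': depth becomes 1
  Position 7 '(': depth becomes 2
  Position 8 '(': depth becomes 3
  Position 9 ')': depth becomes 2
  Position 10 ')': depth becomes 1
  Position 11 ')': depth becomes 0
Maximum depth reached: 3

3


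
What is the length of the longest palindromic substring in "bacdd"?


Input: "bacdd"
Checking substrings for palindromes:
  [3:5] "dd" (len 2) => palindrome
Longest palindromic substring: "dd" with length 2

2


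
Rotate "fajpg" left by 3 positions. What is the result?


Input: "fajpg", rotate left by 3
First 3 characters: "faj"
Remaining characters: "pg"
Concatenate remaining + first: "pg" + "faj" = "pgfaj"

pgfaj


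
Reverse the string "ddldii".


Input: ddldii
Reading characters right to left:
  Position 5: 'i'
  Position 4: 'i'
  Position 3: 'd'
  Position 2: 'l'
  Position 1: 'd'
  Position 0: 'd'
Reversed: iidldd

iidldd


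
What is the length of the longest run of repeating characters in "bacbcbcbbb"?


Input: "bacbcbcbbb"
Scanning for longest run:
  Position 1 ('a'): new char, reset run to 1
  Position 2 ('c'): new char, reset run to 1
  Position 3 ('b'): new char, reset run to 1
  Position 4 ('c'): new char, reset run to 1
  Position 5 ('b'): new char, reset run to 1
  Position 6 ('c'): new char, reset run to 1
  Position 7 ('b'): new char, reset run to 1
  Position 8 ('b'): continues run of 'b', length=2
  Position 9 ('b'): continues run of 'b', length=3
Longest run: 'b' with length 3

3


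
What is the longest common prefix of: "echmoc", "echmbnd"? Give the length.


Words: echmoc, echmbnd
  Position 0: all 'e' => match
  Position 1: all 'c' => match
  Position 2: all 'h' => match
  Position 3: all 'm' => match
  Position 4: ('o', 'b') => mismatch, stop
LCP = "echm" (length 4)

4


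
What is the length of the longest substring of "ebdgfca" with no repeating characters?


Input: "ebdgfca"
Sliding window (track last position of each char):
  Position 0 ('e'): window [0,0] length 1 -- new best
  Position 1 ('b'): window [0,1] length 2 -- new best
  Position 2 ('d'): window [0,2] length 3 -- new best
  Position 3 ('g'): window [0,3] length 4 -- new best
  Position 4 ('f'): window [0,4] length 5 -- new best
  Position 5 ('c'): window [0,5] length 6 -- new best
  Position 6 ('a'): window [0,6] length 7 -- new best
Longest substring with no repeats: "ebdgfca" with length 7

7


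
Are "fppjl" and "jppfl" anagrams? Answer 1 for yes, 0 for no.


Strings: "fppjl", "jppfl"
Sorted first:  fjlpp
Sorted second: fjlpp
Sorted forms match => anagrams

1


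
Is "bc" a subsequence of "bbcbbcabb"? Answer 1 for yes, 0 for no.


Check if "bc" is a subsequence of "bbcbbcabb"
Greedy scan:
  Position 0 ('b'): matches sub[0] = 'b'
  Position 1 ('b'): no match needed
  Position 2 ('c'): matches sub[1] = 'c'
  Position 3 ('b'): no match needed
  Position 4 ('b'): no match needed
  Position 5 ('c'): no match needed
  Position 6 ('a'): no match needed
  Position 7 ('b'): no match needed
  Position 8 ('b'): no match needed
All 2 characters matched => is a subsequence

1


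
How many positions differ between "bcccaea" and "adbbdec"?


Comparing "bcccaea" and "adbbdec" position by position:
  Position 0: 'b' vs 'a' => DIFFER
  Position 1: 'c' vs 'd' => DIFFER
  Position 2: 'c' vs 'b' => DIFFER
  Position 3: 'c' vs 'b' => DIFFER
  Position 4: 'a' vs 'd' => DIFFER
  Position 5: 'e' vs 'e' => same
  Position 6: 'a' vs 'c' => DIFFER
Positions that differ: 6

6


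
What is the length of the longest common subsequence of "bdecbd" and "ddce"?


LCS of "bdecbd" and "ddce"
DP table:
           d    d    c    e
      0    0    0    0    0
  b   0    0    0    0    0
  d   0    1    1    1    1
  e   0    1    1    1    2
  c   0    1    1    2    2
  b   0    1    1    2    2
  d   0    1    2    2    2
LCS length = dp[6][4] = 2

2


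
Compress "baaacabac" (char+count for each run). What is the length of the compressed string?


Input: baaacabac
Runs:
  'b' x 1 => "b1"
  'a' x 3 => "a3"
  'c' x 1 => "c1"
  'a' x 1 => "a1"
  'b' x 1 => "b1"
  'a' x 1 => "a1"
  'c' x 1 => "c1"
Compressed: "b1a3c1a1b1a1c1"
Compressed length: 14

14


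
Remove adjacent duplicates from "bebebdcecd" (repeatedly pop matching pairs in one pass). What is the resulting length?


Input: bebebdcecd
Stack-based adjacent duplicate removal:
  Read 'b': push. Stack: b
  Read 'e': push. Stack: be
  Read 'b': push. Stack: beb
  Read 'e': push. Stack: bebe
  Read 'b': push. Stack: bebeb
  Read 'd': push. Stack: bebebd
  Read 'c': push. Stack: bebebdc
  Read 'e': push. Stack: bebebdce
  Read 'c': push. Stack: bebebdcec
  Read 'd': push. Stack: bebebdcecd
Final stack: "bebebdcecd" (length 10)

10


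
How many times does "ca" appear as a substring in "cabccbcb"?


Searching for "ca" in "cabccbcb"
Scanning each position:
  Position 0: "ca" => MATCH
  Position 1: "ab" => no
  Position 2: "bc" => no
  Position 3: "cc" => no
  Position 4: "cb" => no
  Position 5: "bc" => no
  Position 6: "cb" => no
Total occurrences: 1

1


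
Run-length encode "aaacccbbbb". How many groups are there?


Input: aaacccbbbb
Scanning for consecutive runs:
  Group 1: 'a' x 3 (positions 0-2)
  Group 2: 'c' x 3 (positions 3-5)
  Group 3: 'b' x 4 (positions 6-9)
Total groups: 3

3


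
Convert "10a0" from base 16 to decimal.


Input: "10a0" in base 16
Positional expansion:
  Digit '1' (value 1) x 16^3 = 4096
  Digit '0' (value 0) x 16^2 = 0
  Digit 'a' (value 10) x 16^1 = 160
  Digit '0' (value 0) x 16^0 = 0
Sum = 4256

4256


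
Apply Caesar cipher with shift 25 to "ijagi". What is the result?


Caesar cipher: shift "ijagi" by 25
  'i' (pos 8) + 25 = pos 7 = 'h'
  'j' (pos 9) + 25 = pos 8 = 'i'
  'a' (pos 0) + 25 = pos 25 = 'z'
  'g' (pos 6) + 25 = pos 5 = 'f'
  'i' (pos 8) + 25 = pos 7 = 'h'
Result: hizfh

hizfh


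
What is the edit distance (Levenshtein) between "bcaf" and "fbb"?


Computing edit distance: "bcaf" -> "fbb"
DP table:
           f    b    b
      0    1    2    3
  b   1    1    1    2
  c   2    2    2    2
  a   3    3    3    3
  f   4    3    4    4
Edit distance = dp[4][3] = 4

4


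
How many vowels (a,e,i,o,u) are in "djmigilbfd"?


Input: djmigilbfd
Checking each character:
  'd' at position 0: consonant
  'j' at position 1: consonant
  'm' at position 2: consonant
  'i' at position 3: vowel (running total: 1)
  'g' at position 4: consonant
  'i' at position 5: vowel (running total: 2)
  'l' at position 6: consonant
  'b' at position 7: consonant
  'f' at position 8: consonant
  'd' at position 9: consonant
Total vowels: 2

2


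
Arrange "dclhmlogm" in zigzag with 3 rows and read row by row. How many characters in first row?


Zigzag "dclhmlogm" into 3 rows:
Placing characters:
  'd' => row 0
  'c' => row 1
  'l' => row 2
  'h' => row 1
  'm' => row 0
  'l' => row 1
  'o' => row 2
  'g' => row 1
  'm' => row 0
Rows:
  Row 0: "dmm"
  Row 1: "chlg"
  Row 2: "lo"
First row length: 3

3


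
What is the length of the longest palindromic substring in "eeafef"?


Input: "eeafef"
Checking substrings for palindromes:
  [3:6] "fef" (len 3) => palindrome
  [0:2] "ee" (len 2) => palindrome
Longest palindromic substring: "fef" with length 3

3


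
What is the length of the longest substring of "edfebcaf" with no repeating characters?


Input: "edfebcaf"
Sliding window (track last position of each char):
  Position 0 ('e'): window [0,0] length 1 -- new best
  Position 1 ('d'): window [0,1] length 2 -- new best
  Position 2 ('f'): window [0,2] length 3 -- new best
  Position 3 ('e'): repeat (last at 0), move window start to 1
  Position 3 ('e'): window [1,3] length 3
  Position 4 ('b'): window [1,4] length 4 -- new best
  Position 5 ('c'): window [1,5] length 5 -- new best
  Position 6 ('a'): window [1,6] length 6 -- new best
  Position 7 ('f'): repeat (last at 2), move window start to 3
  Position 7 ('f'): window [3,7] length 5
Longest substring with no repeats: "dfebca" with length 6

6


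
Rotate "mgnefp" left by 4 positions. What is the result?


Input: "mgnefp", rotate left by 4
First 4 characters: "mgne"
Remaining characters: "fp"
Concatenate remaining + first: "fp" + "mgne" = "fpmgne"

fpmgne


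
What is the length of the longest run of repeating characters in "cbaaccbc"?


Input: "cbaaccbc"
Scanning for longest run:
  Position 1 ('b'): new char, reset run to 1
  Position 2 ('a'): new char, reset run to 1
  Position 3 ('a'): continues run of 'a', length=2
  Position 4 ('c'): new char, reset run to 1
  Position 5 ('c'): continues run of 'c', length=2
  Position 6 ('b'): new char, reset run to 1
  Position 7 ('c'): new char, reset run to 1
Longest run: 'a' with length 2

2


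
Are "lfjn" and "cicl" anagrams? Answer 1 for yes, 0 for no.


Strings: "lfjn", "cicl"
Sorted first:  fjln
Sorted second: ccil
Differ at position 0: 'f' vs 'c' => not anagrams

0


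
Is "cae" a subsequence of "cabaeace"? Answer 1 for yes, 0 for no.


Check if "cae" is a subsequence of "cabaeace"
Greedy scan:
  Position 0 ('c'): matches sub[0] = 'c'
  Position 1 ('a'): matches sub[1] = 'a'
  Position 2 ('b'): no match needed
  Position 3 ('a'): no match needed
  Position 4 ('e'): matches sub[2] = 'e'
  Position 5 ('a'): no match needed
  Position 6 ('c'): no match needed
  Position 7 ('e'): no match needed
All 3 characters matched => is a subsequence

1


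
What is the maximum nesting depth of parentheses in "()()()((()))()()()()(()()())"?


Input: "()()()((()))()()()()(()()())"
Tracking depth:
  Position 0 '(': depth becomes 1
  Position 1 ')': depth becomes 0
  Position 2 '(': depth becomes 1
  Position 3 ')': depth becomes 0
  Position 4 '(': depth becomes 1
  Position 5 ')': depth becomes 0
  Position 6 '(': depth becomes 1
  Position 7 '(': depth becomes 2
  Position 8 '(': depth becomes 3
  Position 9 ')': depth becomes 2
  Position 10 ')': depth becomes 1
  Position 11 ')': depth becomes 0
  Position 12 '(': depth becomes 1
  Position 13 ')': depth becomes 0
  Position 14 '(': depth becomes 1
  Position 15 ')': depth becomes 0
  Position 16 '(': depth becomes 1
  Position 17 ')': depth becomes 0
  Position 18 '(': depth becomes 1
  Position 19 ')': depth becomes 0
  Position 20 '(': depth becomes 1
  Position 21 '(': depth becomes 2
  Position 22 ')': depth becomes 1
  Position 23 '(': depth becomes 2
  Position 24 ')': depth becomes 1
  Position 25 '(': depth becomes 2
  Position 26 ')': depth becomes 1
  Position 27 ')': depth becomes 0
Maximum depth reached: 3

3


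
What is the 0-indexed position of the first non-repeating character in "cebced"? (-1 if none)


Input: cebced
Character frequencies:
  'b': 1
  'c': 2
  'd': 1
  'e': 2
Scanning left to right for freq == 1:
  Position 0 ('c'): freq=2, skip
  Position 1 ('e'): freq=2, skip
  Position 2 ('b'): unique! => answer = 2

2


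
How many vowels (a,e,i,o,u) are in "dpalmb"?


Input: dpalmb
Checking each character:
  'd' at position 0: consonant
  'p' at position 1: consonant
  'a' at position 2: vowel (running total: 1)
  'l' at position 3: consonant
  'm' at position 4: consonant
  'b' at position 5: consonant
Total vowels: 1

1


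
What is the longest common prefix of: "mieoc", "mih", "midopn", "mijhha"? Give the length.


Words: mieoc, mih, midopn, mijhha
  Position 0: all 'm' => match
  Position 1: all 'i' => match
  Position 2: ('e', 'h', 'd', 'j') => mismatch, stop
LCP = "mi" (length 2)

2


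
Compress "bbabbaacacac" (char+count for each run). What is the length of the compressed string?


Input: bbabbaacacac
Runs:
  'b' x 2 => "b2"
  'a' x 1 => "a1"
  'b' x 2 => "b2"
  'a' x 2 => "a2"
  'c' x 1 => "c1"
  'a' x 1 => "a1"
  'c' x 1 => "c1"
  'a' x 1 => "a1"
  'c' x 1 => "c1"
Compressed: "b2a1b2a2c1a1c1a1c1"
Compressed length: 18

18


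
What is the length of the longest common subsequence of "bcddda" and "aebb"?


LCS of "bcddda" and "aebb"
DP table:
           a    e    b    b
      0    0    0    0    0
  b   0    0    0    1    1
  c   0    0    0    1    1
  d   0    0    0    1    1
  d   0    0    0    1    1
  d   0    0    0    1    1
  a   0    1    1    1    1
LCS length = dp[6][4] = 1

1


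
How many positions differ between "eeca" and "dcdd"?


Comparing "eeca" and "dcdd" position by position:
  Position 0: 'e' vs 'd' => DIFFER
  Position 1: 'e' vs 'c' => DIFFER
  Position 2: 'c' vs 'd' => DIFFER
  Position 3: 'a' vs 'd' => DIFFER
Positions that differ: 4

4


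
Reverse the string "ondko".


Input: ondko
Reading characters right to left:
  Position 4: 'o'
  Position 3: 'k'
  Position 2: 'd'
  Position 1: 'n'
  Position 0: 'o'
Reversed: okdno

okdno


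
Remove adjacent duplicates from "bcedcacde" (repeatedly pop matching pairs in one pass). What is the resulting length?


Input: bcedcacde
Stack-based adjacent duplicate removal:
  Read 'b': push. Stack: b
  Read 'c': push. Stack: bc
  Read 'e': push. Stack: bce
  Read 'd': push. Stack: bced
  Read 'c': push. Stack: bcedc
  Read 'a': push. Stack: bcedca
  Read 'c': push. Stack: bcedcac
  Read 'd': push. Stack: bcedcacd
  Read 'e': push. Stack: bcedcacde
Final stack: "bcedcacde" (length 9)

9


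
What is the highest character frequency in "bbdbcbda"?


Input: bbdbcbda
Character counts:
  'a': 1
  'b': 4
  'c': 1
  'd': 2
Maximum frequency: 4

4


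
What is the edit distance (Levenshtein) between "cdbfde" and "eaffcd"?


Computing edit distance: "cdbfde" -> "eaffcd"
DP table:
           e    a    f    f    c    d
      0    1    2    3    4    5    6
  c   1    1    2    3    4    4    5
  d   2    2    2    3    4    5    4
  b   3    3    3    3    4    5    5
  f   4    4    4    3    3    4    5
  d   5    5    5    4    4    4    4
  e   6    5    6    5    5    5    5
Edit distance = dp[6][6] = 5

5


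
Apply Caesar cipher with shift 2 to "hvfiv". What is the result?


Caesar cipher: shift "hvfiv" by 2
  'h' (pos 7) + 2 = pos 9 = 'j'
  'v' (pos 21) + 2 = pos 23 = 'x'
  'f' (pos 5) + 2 = pos 7 = 'h'
  'i' (pos 8) + 2 = pos 10 = 'k'
  'v' (pos 21) + 2 = pos 23 = 'x'
Result: jxhkx

jxhkx


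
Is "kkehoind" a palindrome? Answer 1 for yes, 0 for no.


Input: kkehoind
Reversed: dniohekk
  Compare pos 0 ('k') with pos 7 ('d'): MISMATCH
  Compare pos 1 ('k') with pos 6 ('n'): MISMATCH
  Compare pos 2 ('e') with pos 5 ('i'): MISMATCH
  Compare pos 3 ('h') with pos 4 ('o'): MISMATCH
Result: not a palindrome

0


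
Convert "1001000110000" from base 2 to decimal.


Input: "1001000110000" in base 2
Positional expansion:
  Digit '1' (value 1) x 2^12 = 4096
  Digit '0' (value 0) x 2^11 = 0
  Digit '0' (value 0) x 2^10 = 0
  Digit '1' (value 1) x 2^9 = 512
  Digit '0' (value 0) x 2^8 = 0
  Digit '0' (value 0) x 2^7 = 0
  Digit '0' (value 0) x 2^6 = 0
  Digit '1' (value 1) x 2^5 = 32
  Digit '1' (value 1) x 2^4 = 16
  Digit '0' (value 0) x 2^3 = 0
  Digit '0' (value 0) x 2^2 = 0
  Digit '0' (value 0) x 2^1 = 0
  Digit '0' (value 0) x 2^0 = 0
Sum = 4656

4656


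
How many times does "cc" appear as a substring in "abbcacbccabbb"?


Searching for "cc" in "abbcacbccabbb"
Scanning each position:
  Position 0: "ab" => no
  Position 1: "bb" => no
  Position 2: "bc" => no
  Position 3: "ca" => no
  Position 4: "ac" => no
  Position 5: "cb" => no
  Position 6: "bc" => no
  Position 7: "cc" => MATCH
  Position 8: "ca" => no
  Position 9: "ab" => no
  Position 10: "bb" => no
  Position 11: "bb" => no
Total occurrences: 1

1


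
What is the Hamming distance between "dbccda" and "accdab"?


Comparing "dbccda" and "accdab" position by position:
  Position 0: 'd' vs 'a' => differ
  Position 1: 'b' vs 'c' => differ
  Position 2: 'c' vs 'c' => same
  Position 3: 'c' vs 'd' => differ
  Position 4: 'd' vs 'a' => differ
  Position 5: 'a' vs 'b' => differ
Total differences (Hamming distance): 5

5


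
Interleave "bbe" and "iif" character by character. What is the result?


Interleaving "bbe" and "iif":
  Position 0: 'b' from first, 'i' from second => "bi"
  Position 1: 'b' from first, 'i' from second => "bi"
  Position 2: 'e' from first, 'f' from second => "ef"
Result: bibief

bibief


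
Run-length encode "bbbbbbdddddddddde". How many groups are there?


Input: bbbbbbdddddddddde
Scanning for consecutive runs:
  Group 1: 'b' x 6 (positions 0-5)
  Group 2: 'd' x 10 (positions 6-15)
  Group 3: 'e' x 1 (positions 16-16)
Total groups: 3

3


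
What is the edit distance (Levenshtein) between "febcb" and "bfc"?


Computing edit distance: "febcb" -> "bfc"
DP table:
           b    f    c
      0    1    2    3
  f   1    1    1    2
  e   2    2    2    2
  b   3    2    3    3
  c   4    3    3    3
  b   5    4    4    4
Edit distance = dp[5][3] = 4

4


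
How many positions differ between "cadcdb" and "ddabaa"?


Comparing "cadcdb" and "ddabaa" position by position:
  Position 0: 'c' vs 'd' => DIFFER
  Position 1: 'a' vs 'd' => DIFFER
  Position 2: 'd' vs 'a' => DIFFER
  Position 3: 'c' vs 'b' => DIFFER
  Position 4: 'd' vs 'a' => DIFFER
  Position 5: 'b' vs 'a' => DIFFER
Positions that differ: 6

6


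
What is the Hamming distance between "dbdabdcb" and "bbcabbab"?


Comparing "dbdabdcb" and "bbcabbab" position by position:
  Position 0: 'd' vs 'b' => differ
  Position 1: 'b' vs 'b' => same
  Position 2: 'd' vs 'c' => differ
  Position 3: 'a' vs 'a' => same
  Position 4: 'b' vs 'b' => same
  Position 5: 'd' vs 'b' => differ
  Position 6: 'c' vs 'a' => differ
  Position 7: 'b' vs 'b' => same
Total differences (Hamming distance): 4

4


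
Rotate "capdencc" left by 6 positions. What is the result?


Input: "capdencc", rotate left by 6
First 6 characters: "capden"
Remaining characters: "cc"
Concatenate remaining + first: "cc" + "capden" = "cccapden"

cccapden


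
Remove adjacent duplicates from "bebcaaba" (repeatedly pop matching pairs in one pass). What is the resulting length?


Input: bebcaaba
Stack-based adjacent duplicate removal:
  Read 'b': push. Stack: b
  Read 'e': push. Stack: be
  Read 'b': push. Stack: beb
  Read 'c': push. Stack: bebc
  Read 'a': push. Stack: bebca
  Read 'a': matches stack top 'a' => pop. Stack: bebc
  Read 'b': push. Stack: bebcb
  Read 'a': push. Stack: bebcba
Final stack: "bebcba" (length 6)

6


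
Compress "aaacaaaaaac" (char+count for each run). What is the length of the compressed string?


Input: aaacaaaaaac
Runs:
  'a' x 3 => "a3"
  'c' x 1 => "c1"
  'a' x 6 => "a6"
  'c' x 1 => "c1"
Compressed: "a3c1a6c1"
Compressed length: 8

8


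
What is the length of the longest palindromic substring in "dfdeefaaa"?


Input: "dfdeefaaa"
Checking substrings for palindromes:
  [0:3] "dfd" (len 3) => palindrome
  [6:9] "aaa" (len 3) => palindrome
  [3:5] "ee" (len 2) => palindrome
  [6:8] "aa" (len 2) => palindrome
  [7:9] "aa" (len 2) => palindrome
Longest palindromic substring: "dfd" with length 3

3


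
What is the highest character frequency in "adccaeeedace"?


Input: adccaeeedace
Character counts:
  'a': 3
  'c': 3
  'd': 2
  'e': 4
Maximum frequency: 4

4


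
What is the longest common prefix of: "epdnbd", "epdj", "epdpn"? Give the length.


Words: epdnbd, epdj, epdpn
  Position 0: all 'e' => match
  Position 1: all 'p' => match
  Position 2: all 'd' => match
  Position 3: ('n', 'j', 'p') => mismatch, stop
LCP = "epd" (length 3)

3


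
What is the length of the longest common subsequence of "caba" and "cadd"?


LCS of "caba" and "cadd"
DP table:
           c    a    d    d
      0    0    0    0    0
  c   0    1    1    1    1
  a   0    1    2    2    2
  b   0    1    2    2    2
  a   0    1    2    2    2
LCS length = dp[4][4] = 2

2


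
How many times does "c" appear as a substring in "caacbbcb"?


Searching for "c" in "caacbbcb"
Scanning each position:
  Position 0: "c" => MATCH
  Position 1: "a" => no
  Position 2: "a" => no
  Position 3: "c" => MATCH
  Position 4: "b" => no
  Position 5: "b" => no
  Position 6: "c" => MATCH
  Position 7: "b" => no
Total occurrences: 3

3


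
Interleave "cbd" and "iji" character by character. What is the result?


Interleaving "cbd" and "iji":
  Position 0: 'c' from first, 'i' from second => "ci"
  Position 1: 'b' from first, 'j' from second => "bj"
  Position 2: 'd' from first, 'i' from second => "di"
Result: cibjdi

cibjdi


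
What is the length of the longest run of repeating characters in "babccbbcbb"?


Input: "babccbbcbb"
Scanning for longest run:
  Position 1 ('a'): new char, reset run to 1
  Position 2 ('b'): new char, reset run to 1
  Position 3 ('c'): new char, reset run to 1
  Position 4 ('c'): continues run of 'c', length=2
  Position 5 ('b'): new char, reset run to 1
  Position 6 ('b'): continues run of 'b', length=2
  Position 7 ('c'): new char, reset run to 1
  Position 8 ('b'): new char, reset run to 1
  Position 9 ('b'): continues run of 'b', length=2
Longest run: 'c' with length 2

2


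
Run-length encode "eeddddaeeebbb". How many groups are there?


Input: eeddddaeeebbb
Scanning for consecutive runs:
  Group 1: 'e' x 2 (positions 0-1)
  Group 2: 'd' x 4 (positions 2-5)
  Group 3: 'a' x 1 (positions 6-6)
  Group 4: 'e' x 3 (positions 7-9)
  Group 5: 'b' x 3 (positions 10-12)
Total groups: 5

5


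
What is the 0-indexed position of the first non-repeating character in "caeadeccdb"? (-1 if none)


Input: caeadeccdb
Character frequencies:
  'a': 2
  'b': 1
  'c': 3
  'd': 2
  'e': 2
Scanning left to right for freq == 1:
  Position 0 ('c'): freq=3, skip
  Position 1 ('a'): freq=2, skip
  Position 2 ('e'): freq=2, skip
  Position 3 ('a'): freq=2, skip
  Position 4 ('d'): freq=2, skip
  Position 5 ('e'): freq=2, skip
  Position 6 ('c'): freq=3, skip
  Position 7 ('c'): freq=3, skip
  Position 8 ('d'): freq=2, skip
  Position 9 ('b'): unique! => answer = 9

9


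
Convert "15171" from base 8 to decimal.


Input: "15171" in base 8
Positional expansion:
  Digit '1' (value 1) x 8^4 = 4096
  Digit '5' (value 5) x 8^3 = 2560
  Digit '1' (value 1) x 8^2 = 64
  Digit '7' (value 7) x 8^1 = 56
  Digit '1' (value 1) x 8^0 = 1
Sum = 6777

6777


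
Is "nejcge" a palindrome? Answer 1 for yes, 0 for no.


Input: nejcge
Reversed: egcjen
  Compare pos 0 ('n') with pos 5 ('e'): MISMATCH
  Compare pos 1 ('e') with pos 4 ('g'): MISMATCH
  Compare pos 2 ('j') with pos 3 ('c'): MISMATCH
Result: not a palindrome

0


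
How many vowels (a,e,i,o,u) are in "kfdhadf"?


Input: kfdhadf
Checking each character:
  'k' at position 0: consonant
  'f' at position 1: consonant
  'd' at position 2: consonant
  'h' at position 3: consonant
  'a' at position 4: vowel (running total: 1)
  'd' at position 5: consonant
  'f' at position 6: consonant
Total vowels: 1

1


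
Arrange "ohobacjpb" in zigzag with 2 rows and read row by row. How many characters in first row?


Zigzag "ohobacjpb" into 2 rows:
Placing characters:
  'o' => row 0
  'h' => row 1
  'o' => row 0
  'b' => row 1
  'a' => row 0
  'c' => row 1
  'j' => row 0
  'p' => row 1
  'b' => row 0
Rows:
  Row 0: "ooajb"
  Row 1: "hbcp"
First row length: 5

5


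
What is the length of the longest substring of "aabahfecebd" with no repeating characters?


Input: "aabahfecebd"
Sliding window (track last position of each char):
  Position 0 ('a'): window [0,0] length 1 -- new best
  Position 1 ('a'): repeat (last at 0), move window start to 1
  Position 1 ('a'): window [1,1] length 1
  Position 2 ('b'): window [1,2] length 2 -- new best
  Position 3 ('a'): repeat (last at 1), move window start to 2
  Position 3 ('a'): window [2,3] length 2
  Position 4 ('h'): window [2,4] length 3 -- new best
  Position 5 ('f'): window [2,5] length 4 -- new best
  Position 6 ('e'): window [2,6] length 5 -- new best
  Position 7 ('c'): window [2,7] length 6 -- new best
  Position 8 ('e'): repeat (last at 6), move window start to 7
  Position 8 ('e'): window [7,8] length 2
  Position 9 ('b'): window [7,9] length 3
  Position 10 ('d'): window [7,10] length 4
Longest substring with no repeats: "bahfec" with length 6

6


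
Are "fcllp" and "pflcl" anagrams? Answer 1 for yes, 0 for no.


Strings: "fcllp", "pflcl"
Sorted first:  cfllp
Sorted second: cfllp
Sorted forms match => anagrams

1


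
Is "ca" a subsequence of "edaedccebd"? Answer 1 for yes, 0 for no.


Check if "ca" is a subsequence of "edaedccebd"
Greedy scan:
  Position 0 ('e'): no match needed
  Position 1 ('d'): no match needed
  Position 2 ('a'): no match needed
  Position 3 ('e'): no match needed
  Position 4 ('d'): no match needed
  Position 5 ('c'): matches sub[0] = 'c'
  Position 6 ('c'): no match needed
  Position 7 ('e'): no match needed
  Position 8 ('b'): no match needed
  Position 9 ('d'): no match needed
Only matched 1/2 characters => not a subsequence

0


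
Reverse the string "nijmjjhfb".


Input: nijmjjhfb
Reading characters right to left:
  Position 8: 'b'
  Position 7: 'f'
  Position 6: 'h'
  Position 5: 'j'
  Position 4: 'j'
  Position 3: 'm'
  Position 2: 'j'
  Position 1: 'i'
  Position 0: 'n'
Reversed: bfhjjmjin

bfhjjmjin


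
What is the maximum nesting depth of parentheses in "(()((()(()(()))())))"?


Input: "(()((()(()(()))())))"
Tracking depth:
  Position 0 '(': depth becomes 1
  Position 1 '(': depth becomes 2
  Position 2 ')': depth becomes 1
  Position 3 '(': depth becomes 2
  Position 4 '(': depth becomes 3
  Position 5 '(': depth becomes 4
  Position 6 ')': depth becomes 3
  Position 7 '(': depth becomes 4
  Position 8 '(': depth becomes 5
  Position 9 ')': depth becomes 4
  Position 10 '(': depth becomes 5
  Position 11 '(': depth becomes 6
  Position 12 ')': depth becomes 5
  Position 13 ')': depth becomes 4
  Position 14 ')': depth becomes 3
  Position 15 '(': depth becomes 4
  Position 16 ')': depth becomes 3
  Position 17 ')': depth becomes 2
  Position 18 ')': depth becomes 1
  Position 19 ')': depth becomes 0
Maximum depth reached: 6

6


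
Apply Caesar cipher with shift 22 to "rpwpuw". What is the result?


Caesar cipher: shift "rpwpuw" by 22
  'r' (pos 17) + 22 = pos 13 = 'n'
  'p' (pos 15) + 22 = pos 11 = 'l'
  'w' (pos 22) + 22 = pos 18 = 's'
  'p' (pos 15) + 22 = pos 11 = 'l'
  'u' (pos 20) + 22 = pos 16 = 'q'
  'w' (pos 22) + 22 = pos 18 = 's'
Result: nlslqs

nlslqs


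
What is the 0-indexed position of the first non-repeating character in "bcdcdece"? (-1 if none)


Input: bcdcdece
Character frequencies:
  'b': 1
  'c': 3
  'd': 2
  'e': 2
Scanning left to right for freq == 1:
  Position 0 ('b'): unique! => answer = 0

0


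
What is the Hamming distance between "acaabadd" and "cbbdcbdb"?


Comparing "acaabadd" and "cbbdcbdb" position by position:
  Position 0: 'a' vs 'c' => differ
  Position 1: 'c' vs 'b' => differ
  Position 2: 'a' vs 'b' => differ
  Position 3: 'a' vs 'd' => differ
  Position 4: 'b' vs 'c' => differ
  Position 5: 'a' vs 'b' => differ
  Position 6: 'd' vs 'd' => same
  Position 7: 'd' vs 'b' => differ
Total differences (Hamming distance): 7

7


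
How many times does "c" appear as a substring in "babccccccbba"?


Searching for "c" in "babccccccbba"
Scanning each position:
  Position 0: "b" => no
  Position 1: "a" => no
  Position 2: "b" => no
  Position 3: "c" => MATCH
  Position 4: "c" => MATCH
  Position 5: "c" => MATCH
  Position 6: "c" => MATCH
  Position 7: "c" => MATCH
  Position 8: "c" => MATCH
  Position 9: "b" => no
  Position 10: "b" => no
  Position 11: "a" => no
Total occurrences: 6

6


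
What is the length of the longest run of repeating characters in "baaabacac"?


Input: "baaabacac"
Scanning for longest run:
  Position 1 ('a'): new char, reset run to 1
  Position 2 ('a'): continues run of 'a', length=2
  Position 3 ('a'): continues run of 'a', length=3
  Position 4 ('b'): new char, reset run to 1
  Position 5 ('a'): new char, reset run to 1
  Position 6 ('c'): new char, reset run to 1
  Position 7 ('a'): new char, reset run to 1
  Position 8 ('c'): new char, reset run to 1
Longest run: 'a' with length 3

3


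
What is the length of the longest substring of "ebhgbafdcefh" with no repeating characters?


Input: "ebhgbafdcefh"
Sliding window (track last position of each char):
  Position 0 ('e'): window [0,0] length 1 -- new best
  Position 1 ('b'): window [0,1] length 2 -- new best
  Position 2 ('h'): window [0,2] length 3 -- new best
  Position 3 ('g'): window [0,3] length 4 -- new best
  Position 4 ('b'): repeat (last at 1), move window start to 2
  Position 4 ('b'): window [2,4] length 3
  Position 5 ('a'): window [2,5] length 4
  Position 6 ('f'): window [2,6] length 5 -- new best
  Position 7 ('d'): window [2,7] length 6 -- new best
  Position 8 ('c'): window [2,8] length 7 -- new best
  Position 9 ('e'): window [2,9] length 8 -- new best
  Position 10 ('f'): repeat (last at 6), move window start to 7
  Position 10 ('f'): window [7,10] length 4
  Position 11 ('h'): window [7,11] length 5
Longest substring with no repeats: "hgbafdce" with length 8

8


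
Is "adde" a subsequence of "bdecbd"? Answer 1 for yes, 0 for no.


Check if "adde" is a subsequence of "bdecbd"
Greedy scan:
  Position 0 ('b'): no match needed
  Position 1 ('d'): no match needed
  Position 2 ('e'): no match needed
  Position 3 ('c'): no match needed
  Position 4 ('b'): no match needed
  Position 5 ('d'): no match needed
Only matched 0/4 characters => not a subsequence

0


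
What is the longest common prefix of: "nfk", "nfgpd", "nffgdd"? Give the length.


Words: nfk, nfgpd, nffgdd
  Position 0: all 'n' => match
  Position 1: all 'f' => match
  Position 2: ('k', 'g', 'f') => mismatch, stop
LCP = "nf" (length 2)

2


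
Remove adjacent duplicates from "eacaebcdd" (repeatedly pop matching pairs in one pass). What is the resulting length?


Input: eacaebcdd
Stack-based adjacent duplicate removal:
  Read 'e': push. Stack: e
  Read 'a': push. Stack: ea
  Read 'c': push. Stack: eac
  Read 'a': push. Stack: eaca
  Read 'e': push. Stack: eacae
  Read 'b': push. Stack: eacaeb
  Read 'c': push. Stack: eacaebc
  Read 'd': push. Stack: eacaebcd
  Read 'd': matches stack top 'd' => pop. Stack: eacaebc
Final stack: "eacaebc" (length 7)

7


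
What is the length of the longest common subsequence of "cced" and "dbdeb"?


LCS of "cced" and "dbdeb"
DP table:
           d    b    d    e    b
      0    0    0    0    0    0
  c   0    0    0    0    0    0
  c   0    0    0    0    0    0
  e   0    0    0    0    1    1
  d   0    1    1    1    1    1
LCS length = dp[4][5] = 1

1


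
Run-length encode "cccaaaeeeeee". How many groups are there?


Input: cccaaaeeeeee
Scanning for consecutive runs:
  Group 1: 'c' x 3 (positions 0-2)
  Group 2: 'a' x 3 (positions 3-5)
  Group 3: 'e' x 6 (positions 6-11)
Total groups: 3

3


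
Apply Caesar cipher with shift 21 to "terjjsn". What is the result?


Caesar cipher: shift "terjjsn" by 21
  't' (pos 19) + 21 = pos 14 = 'o'
  'e' (pos 4) + 21 = pos 25 = 'z'
  'r' (pos 17) + 21 = pos 12 = 'm'
  'j' (pos 9) + 21 = pos 4 = 'e'
  'j' (pos 9) + 21 = pos 4 = 'e'
  's' (pos 18) + 21 = pos 13 = 'n'
  'n' (pos 13) + 21 = pos 8 = 'i'
Result: ozmeeni

ozmeeni


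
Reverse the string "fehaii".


Input: fehaii
Reading characters right to left:
  Position 5: 'i'
  Position 4: 'i'
  Position 3: 'a'
  Position 2: 'h'
  Position 1: 'e'
  Position 0: 'f'
Reversed: iiahef

iiahef


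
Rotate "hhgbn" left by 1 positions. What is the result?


Input: "hhgbn", rotate left by 1
First 1 characters: "h"
Remaining characters: "hgbn"
Concatenate remaining + first: "hgbn" + "h" = "hgbnh"

hgbnh


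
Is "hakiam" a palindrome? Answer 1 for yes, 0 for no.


Input: hakiam
Reversed: maikah
  Compare pos 0 ('h') with pos 5 ('m'): MISMATCH
  Compare pos 1 ('a') with pos 4 ('a'): match
  Compare pos 2 ('k') with pos 3 ('i'): MISMATCH
Result: not a palindrome

0


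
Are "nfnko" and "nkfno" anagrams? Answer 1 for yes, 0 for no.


Strings: "nfnko", "nkfno"
Sorted first:  fknno
Sorted second: fknno
Sorted forms match => anagrams

1


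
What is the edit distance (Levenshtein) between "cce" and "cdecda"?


Computing edit distance: "cce" -> "cdecda"
DP table:
           c    d    e    c    d    a
      0    1    2    3    4    5    6
  c   1    0    1    2    3    4    5
  c   2    1    1    2    2    3    4
  e   3    2    2    1    2    3    4
Edit distance = dp[3][6] = 4

4


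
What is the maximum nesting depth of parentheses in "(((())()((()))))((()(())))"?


Input: "(((())()((()))))((()(())))"
Tracking depth:
  Position 0 '(': depth becomes 1
  Position 1 '(': depth becomes 2
  Position 2 '(': depth becomes 3
  Position 3 '(': depth becomes 4
  Position 4 ')': depth becomes 3
  Position 5 ')': depth becomes 2
  Position 6 '(': depth becomes 3
  Position 7 ')': depth becomes 2
  Position 8 '(': depth becomes 3
  Position 9 '(': depth becomes 4
  Position 10 '(': depth becomes 5
  Position 11 ')': depth becomes 4
  Position 12 ')': depth becomes 3
  Position 13 ')': depth becomes 2
  Position 14 ')': depth becomes 1
  Position 15 ')': depth becomes 0
  Position 16 '(': depth becomes 1
  Position 17 '(': depth becomes 2
  Position 18 '(': depth becomes 3
  Position 19 ')': depth becomes 2
  Position 20 '(': depth becomes 3
  Position 21 '(': depth becomes 4
  Position 22 ')': depth becomes 3
  Position 23 ')': depth becomes 2
  Position 24 ')': depth becomes 1
  Position 25 ')': depth becomes 0
Maximum depth reached: 5

5


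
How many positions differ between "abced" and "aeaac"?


Comparing "abced" and "aeaac" position by position:
  Position 0: 'a' vs 'a' => same
  Position 1: 'b' vs 'e' => DIFFER
  Position 2: 'c' vs 'a' => DIFFER
  Position 3: 'e' vs 'a' => DIFFER
  Position 4: 'd' vs 'c' => DIFFER
Positions that differ: 4

4


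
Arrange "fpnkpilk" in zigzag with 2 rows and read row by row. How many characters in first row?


Zigzag "fpnkpilk" into 2 rows:
Placing characters:
  'f' => row 0
  'p' => row 1
  'n' => row 0
  'k' => row 1
  'p' => row 0
  'i' => row 1
  'l' => row 0
  'k' => row 1
Rows:
  Row 0: "fnpl"
  Row 1: "pkik"
First row length: 4

4


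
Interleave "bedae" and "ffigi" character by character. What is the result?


Interleaving "bedae" and "ffigi":
  Position 0: 'b' from first, 'f' from second => "bf"
  Position 1: 'e' from first, 'f' from second => "ef"
  Position 2: 'd' from first, 'i' from second => "di"
  Position 3: 'a' from first, 'g' from second => "ag"
  Position 4: 'e' from first, 'i' from second => "ei"
Result: bfefdiagei

bfefdiagei


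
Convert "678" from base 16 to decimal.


Input: "678" in base 16
Positional expansion:
  Digit '6' (value 6) x 16^2 = 1536
  Digit '7' (value 7) x 16^1 = 112
  Digit '8' (value 8) x 16^0 = 8
Sum = 1656

1656


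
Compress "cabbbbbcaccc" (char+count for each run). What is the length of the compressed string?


Input: cabbbbbcaccc
Runs:
  'c' x 1 => "c1"
  'a' x 1 => "a1"
  'b' x 5 => "b5"
  'c' x 1 => "c1"
  'a' x 1 => "a1"
  'c' x 3 => "c3"
Compressed: "c1a1b5c1a1c3"
Compressed length: 12

12


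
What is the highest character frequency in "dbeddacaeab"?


Input: dbeddacaeab
Character counts:
  'a': 3
  'b': 2
  'c': 1
  'd': 3
  'e': 2
Maximum frequency: 3

3


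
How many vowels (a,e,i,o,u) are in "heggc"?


Input: heggc
Checking each character:
  'h' at position 0: consonant
  'e' at position 1: vowel (running total: 1)
  'g' at position 2: consonant
  'g' at position 3: consonant
  'c' at position 4: consonant
Total vowels: 1

1
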